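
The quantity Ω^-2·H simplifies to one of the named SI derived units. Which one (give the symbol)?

Ω = V/A (resistance = voltage per current),
    = kg·m²·s⁻³·A⁻².
So Ω⁻² = kg⁻²·m⁻⁴·s⁶·A⁴.
H = Wb/A (inductance = flux per current),
    = kg·m²·s⁻²·A⁻².
Combining: Ω⁻²·H = (kg⁻²·m⁻⁴·s⁶·A⁴) · (kg·m²·s⁻²·A⁻²) = kg⁻¹·m⁻²·s⁴·A².
kg⁻¹·m⁻²·s⁴·A² is the base-SI form of the farad.

F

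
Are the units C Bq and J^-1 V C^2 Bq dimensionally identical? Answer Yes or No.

Yes

Left side:
  C = s·A.
  Bq = s⁻¹.
  Combining: C·Bq = (s·A) · s⁻¹ = A.
Right side:
  J = N·m (work = force × distance),
      = kg·m²·s⁻².
  So J⁻¹ = kg⁻¹·m⁻²·s².
  V = W/A (potential = power per current),
      = kg·m²·s⁻³·A⁻¹.
  C = A·s = s·A (charge = current × time).
  So C² = s²·A².
  Bq = 1/s = s⁻¹ (activity is decays per second).
  Combining: J⁻¹·V·C²·Bq = (kg⁻¹·m⁻²·s²) · (kg·m²·s⁻³·A⁻¹) · (s²·A²) · s⁻¹ = A.
Both reduce to A.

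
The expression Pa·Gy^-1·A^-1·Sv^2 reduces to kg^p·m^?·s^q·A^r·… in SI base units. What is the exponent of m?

Pa = N/m² (pressure = force per area),
    = kg·m⁻¹·s⁻².
Gy = J/kg (absorbed dose = energy per mass),
    = m²·s⁻².
So Gy⁻¹ = m⁻²·s².
Sv = J/kg (equivalent dose = energy per mass),
    = m²·s⁻².
So Sv² = m⁴·s⁻⁴.
Combining: Pa·Gy⁻¹·A⁻¹·Sv² = (kg·m⁻¹·s⁻²) · (m⁻²·s²) · A⁻¹ · (m⁴·s⁻⁴) = kg·m·s⁻⁴·A⁻¹.
The exponent of m is 1.

1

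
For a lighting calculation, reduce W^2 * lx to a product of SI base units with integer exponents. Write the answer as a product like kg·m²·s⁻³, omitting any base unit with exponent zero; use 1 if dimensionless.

kg²·m²·s⁻⁶·cd

W = J/s (power = energy per time),
    = kg·m²·s⁻³.
So W² = kg²·m⁴·s⁻⁶.
lx = lm/m² (illuminance = luminous flux per area),
    = m⁻²·cd.
Combining: W²·lx = (kg²·m⁴·s⁻⁶) · (m⁻²·cd) = kg²·m²·s⁻⁶·cd.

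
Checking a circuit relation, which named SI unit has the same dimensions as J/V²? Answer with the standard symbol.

V = W/A (potential = power per current),
    = kg·m²·s⁻³·A⁻¹.
So V⁻² = kg⁻²·m⁻⁴·s⁶·A².
J = N·m (work = force × distance),
    = kg·m²·s⁻².
Combining: V⁻²·J = (kg⁻²·m⁻⁴·s⁶·A²) · (kg·m²·s⁻²) = kg⁻¹·m⁻²·s⁴·A².
kg⁻¹·m⁻²·s⁴·A² is the base-SI form of the farad.

F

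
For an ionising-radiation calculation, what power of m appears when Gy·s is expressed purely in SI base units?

Gy = m²·s⁻².
Combining: Gy·s = (m²·s⁻²) · s = m²·s⁻¹.
The exponent of m is 2.

2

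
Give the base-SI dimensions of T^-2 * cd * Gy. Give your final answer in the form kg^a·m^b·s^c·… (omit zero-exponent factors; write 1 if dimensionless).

kg⁻²·m²·s²·A²·cd

T = kg·s⁻²·A⁻¹.
So T⁻² = kg⁻²·s⁴·A².
Gy = m²·s⁻².
Combining: T⁻²·cd·Gy = (kg⁻²·s⁴·A²) · cd · (m²·s⁻²) = kg⁻²·m²·s²·A²·cd.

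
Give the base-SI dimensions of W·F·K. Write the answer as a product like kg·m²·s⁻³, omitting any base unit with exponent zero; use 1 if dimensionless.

s·A²·K

W = J/s (power = energy per time),
    = kg·m²·s⁻³.
F = C/V (capacitance = charge per voltage),
    = A·s/(kg·m²·s⁻³·A⁻¹) (substituting C and V),
    = kg⁻¹·m⁻²·s⁴·A².
Combining: W·F·K = (kg·m²·s⁻³) · (kg⁻¹·m⁻²·s⁴·A²) · K = s·A²·K.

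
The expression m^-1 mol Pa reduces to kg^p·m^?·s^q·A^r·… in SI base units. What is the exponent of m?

Pa = N/m² (pressure = force per area),
    = kg·m⁻¹·s⁻².
Combining: m⁻¹·mol·Pa = m⁻¹ · mol · (kg·m⁻¹·s⁻²) = kg·m⁻²·s⁻²·mol.
The exponent of m is -2.

-2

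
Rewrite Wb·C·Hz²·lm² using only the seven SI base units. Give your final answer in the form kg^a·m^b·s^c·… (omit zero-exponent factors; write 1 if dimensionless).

Wb = V·s (flux: a volt is a weber per second),
    = kg·m²·s⁻²·A⁻¹.
C = A·s = s·A (charge = current × time).
Hz = 1/s = s⁻¹ (frequency is cycles per second).
So Hz² = s⁻².
lm = cd·sr = cd (luminous flux; sr is dimensionless).
So lm² = cd².
Combining: Wb·C·Hz²·lm² = (kg·m²·s⁻²·A⁻¹) · (s·A) · s⁻² · cd² = kg·m²·s⁻³·cd².

kg·m²·s⁻³·cd²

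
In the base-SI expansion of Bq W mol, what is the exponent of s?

-4

Bq = 1/s = s⁻¹ (activity is decays per second).
W = J/s (power = energy per time),
    = kg·m²·s⁻³.
Combining: Bq·W·mol = s⁻¹ · (kg·m²·s⁻³) · mol = kg·m²·s⁻⁴·mol.
The exponent of s is -4.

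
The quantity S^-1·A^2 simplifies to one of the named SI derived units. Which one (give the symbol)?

W

S = 1/Ω (conductance is reciprocal resistance),
    = kg⁻¹·m⁻²·s³·A².
So S⁻¹ = kg·m²·s⁻³·A⁻².
Combining: S⁻¹·A² = (kg·m²·s⁻³·A⁻²) · A² = kg·m²·s⁻³.
kg·m²·s⁻³ is the base-SI form of the watt.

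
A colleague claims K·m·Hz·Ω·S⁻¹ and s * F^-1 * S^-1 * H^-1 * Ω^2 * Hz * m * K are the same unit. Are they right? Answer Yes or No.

No

Left side:
  Hz = 1/s = s⁻¹ (frequency is cycles per second).
  Ω = V/A (resistance = voltage per current),
      = kg·m²·s⁻³·A⁻².
  S = 1/Ω (conductance is reciprocal resistance),
      = kg⁻¹·m⁻²·s³·A².
  So S⁻¹ = kg·m²·s⁻³·A⁻².
  Combining: K·m·Hz·Ω·S⁻¹ = K · m · s⁻¹ · (kg·m²·s⁻³·A⁻²) · (kg·m²·s⁻³·A⁻²) = kg²·m⁵·s⁻⁷·A⁻⁴·K.
Right side:
  F = C/V (capacitance = charge per voltage),
      = A·s/(kg·m²·s⁻³·A⁻¹) (substituting C and V),
      = kg⁻¹·m⁻²·s⁴·A².
  So F⁻¹ = kg·m²·s⁻⁴·A⁻².
  S = 1/Ω (conductance is reciprocal resistance),
      = kg⁻¹·m⁻²·s³·A².
  So S⁻¹ = kg·m²·s⁻³·A⁻².
  H = Wb/A (inductance = flux per current),
      = kg·m²·s⁻²·A⁻².
  So H⁻¹ = kg⁻¹·m⁻²·s²·A².
  Ω = V/A (resistance = voltage per current),
      = kg·m²·s⁻³·A⁻².
  So Ω² = kg²·m⁴·s⁻⁶·A⁻⁴.
  Hz = 1/s = s⁻¹ (frequency is cycles per second).
  Combining: s·F⁻¹·S⁻¹·H⁻¹·Ω²·Hz·m·K = s · (kg·m²·s⁻⁴·A⁻²) · (kg·m²·s⁻³·A⁻²) · (kg⁻¹·m⁻²·s²·A²) · (kg²·m⁴·s⁻⁶·A⁻⁴) · s⁻¹ · m · K = kg³·m⁷·s⁻¹¹·A⁻⁶·K.
Left is kg²·m⁵·s⁻⁷·A⁻⁴·K; right is kg³·m⁷·s⁻¹¹·A⁻⁶·K — different.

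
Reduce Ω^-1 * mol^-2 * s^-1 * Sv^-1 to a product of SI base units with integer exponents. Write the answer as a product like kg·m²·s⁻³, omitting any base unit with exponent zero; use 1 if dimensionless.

kg⁻¹·m⁻⁴·s⁴·A²·mol⁻²

Ω = kg·m²·s⁻³·A⁻².
So Ω⁻¹ = kg⁻¹·m⁻²·s³·A².
Sv = m²·s⁻².
So Sv⁻¹ = m⁻²·s².
Combining: Ω⁻¹·mol⁻²·s⁻¹·Sv⁻¹ = (kg⁻¹·m⁻²·s³·A²) · mol⁻² · s⁻¹ · (m⁻²·s²) = kg⁻¹·m⁻⁴·s⁴·A²·mol⁻².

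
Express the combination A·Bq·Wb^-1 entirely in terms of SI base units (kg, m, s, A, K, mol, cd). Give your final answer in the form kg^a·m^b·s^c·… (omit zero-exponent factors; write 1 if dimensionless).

kg⁻¹·m⁻²·s·A²

Bq = 1/s = s⁻¹ (activity is decays per second).
Wb = V·s (flux: a volt is a weber per second),
    = kg·m²·s⁻²·A⁻¹.
So Wb⁻¹ = kg⁻¹·m⁻²·s²·A.
Combining: A·Bq·Wb⁻¹ = A · s⁻¹ · (kg⁻¹·m⁻²·s²·A) = kg⁻¹·m⁻²·s·A².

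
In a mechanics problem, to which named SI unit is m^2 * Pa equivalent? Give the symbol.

N

Pa = N/m² (pressure = force per area),
    = kg·m⁻¹·s⁻².
Combining: m²·Pa = m² · (kg·m⁻¹·s⁻²) = kg·m·s⁻².
kg·m·s⁻² is the base-SI form of the newton.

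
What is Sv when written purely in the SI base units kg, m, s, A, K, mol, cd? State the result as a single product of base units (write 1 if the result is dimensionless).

Sv = m²·s⁻².

m²·s⁻²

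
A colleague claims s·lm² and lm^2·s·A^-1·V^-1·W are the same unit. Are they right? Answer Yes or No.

Yes

Left side:
  lm = cd.
  So lm² = cd².
  Combining: s·lm² = s · cd² = s·cd².
Right side:
  lm = cd·sr = cd (luminous flux; sr is dimensionless).
  So lm² = cd².
  V = W/A (potential = power per current),
      = kg·m²·s⁻³·A⁻¹.
  So V⁻¹ = kg⁻¹·m⁻²·s³·A.
  W = J/s (power = energy per time),
      = kg·m²·s⁻³.
  Combining: lm²·s·A⁻¹·V⁻¹·W = cd² · s · A⁻¹ · (kg⁻¹·m⁻²·s³·A) · (kg·m²·s⁻³) = s·cd².
Both reduce to s·cd².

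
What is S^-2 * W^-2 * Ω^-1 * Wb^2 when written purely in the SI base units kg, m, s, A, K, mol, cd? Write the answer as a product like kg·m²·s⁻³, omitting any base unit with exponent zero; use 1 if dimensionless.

kg·m²·s⁻¹·A⁻⁴

S = kg⁻¹·m⁻²·s³·A².
So S⁻² = kg²·m⁴·s⁻⁶·A⁻⁴.
W = kg·m²·s⁻³.
So W⁻² = kg⁻²·m⁻⁴·s⁶.
Ω = kg·m²·s⁻³·A⁻².
So Ω⁻¹ = kg⁻¹·m⁻²·s³·A².
Wb = kg·m²·s⁻²·A⁻¹.
So Wb² = kg²·m⁴·s⁻⁴·A⁻².
Combining: S⁻²·W⁻²·Ω⁻¹·Wb² = (kg²·m⁴·s⁻⁶·A⁻⁴) · (kg⁻²·m⁻⁴·s⁶) · (kg⁻¹·m⁻²·s³·A²) · (kg²·m⁴·s⁻⁴·A⁻²) = kg·m²·s⁻¹·A⁻⁴.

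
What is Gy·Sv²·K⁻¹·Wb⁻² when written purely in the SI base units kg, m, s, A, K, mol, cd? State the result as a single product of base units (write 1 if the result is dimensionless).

Gy = m²·s⁻².
Sv = m²·s⁻².
So Sv² = m⁴·s⁻⁴.
Wb = kg·m²·s⁻²·A⁻¹.
So Wb⁻² = kg⁻²·m⁻⁴·s⁴·A².
Combining: Gy·Sv²·K⁻¹·Wb⁻² = (m²·s⁻²) · (m⁴·s⁻⁴) · K⁻¹ · (kg⁻²·m⁻⁴·s⁴·A²) = kg⁻²·m²·s⁻²·A²·K⁻¹.

kg⁻²·m²·s⁻²·A²·K⁻¹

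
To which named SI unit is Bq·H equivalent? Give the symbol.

Ω

Bq = s⁻¹.
H = kg·m²·s⁻²·A⁻².
Combining: Bq·H = s⁻¹ · (kg·m²·s⁻²·A⁻²) = kg·m²·s⁻³·A⁻².
kg·m²·s⁻³·A⁻² is the base-SI form of the ohm.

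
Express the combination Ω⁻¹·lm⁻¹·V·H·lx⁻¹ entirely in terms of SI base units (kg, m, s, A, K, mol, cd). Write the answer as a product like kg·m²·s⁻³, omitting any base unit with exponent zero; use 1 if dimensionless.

kg·m⁴·s⁻²·A⁻¹·cd⁻²

Ω = kg·m²·s⁻³·A⁻².
So Ω⁻¹ = kg⁻¹·m⁻²·s³·A².
lm = cd.
So lm⁻¹ = cd⁻¹.
V = kg·m²·s⁻³·A⁻¹.
H = kg·m²·s⁻²·A⁻².
lx = m⁻²·cd.
So lx⁻¹ = m²·cd⁻¹.
Combining: Ω⁻¹·lm⁻¹·V·H·lx⁻¹ = (kg⁻¹·m⁻²·s³·A²) · cd⁻¹ · (kg·m²·s⁻³·A⁻¹) · (kg·m²·s⁻²·A⁻²) · (m²·cd⁻¹) = kg·m⁴·s⁻²·A⁻¹·cd⁻².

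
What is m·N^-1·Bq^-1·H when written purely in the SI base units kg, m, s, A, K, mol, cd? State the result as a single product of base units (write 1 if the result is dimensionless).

N = kg·m/s² = kg·m·s⁻² (force = mass × acceleration).
So N⁻¹ = kg⁻¹·m⁻¹·s².
Bq = 1/s = s⁻¹ (activity is decays per second).
So Bq⁻¹ = s.
H = Wb/A (inductance = flux per current),
    = kg·m²·s⁻²·A⁻².
Combining: m·N⁻¹·Bq⁻¹·H = m · (kg⁻¹·m⁻¹·s²) · s · (kg·m²·s⁻²·A⁻²) = m²·s·A⁻².

m²·s·A⁻²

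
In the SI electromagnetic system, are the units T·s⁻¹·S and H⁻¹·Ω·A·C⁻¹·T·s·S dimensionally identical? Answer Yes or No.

Yes

Left side:
  T = Wb/m² (flux density = flux per area),
      = kg·s⁻²·A⁻¹.
  S = 1/Ω (conductance is reciprocal resistance),
      = kg⁻¹·m⁻²·s³·A².
  Combining: T·s⁻¹·S = (kg·s⁻²·A⁻¹) · s⁻¹ · (kg⁻¹·m⁻²·s³·A²) = m⁻²·A.
Right side:
  H = kg·m²·s⁻²·A⁻².
  So H⁻¹ = kg⁻¹·m⁻²·s²·A².
  Ω = kg·m²·s⁻³·A⁻².
  C = s·A.
  So C⁻¹ = s⁻¹·A⁻¹.
  T = kg·s⁻²·A⁻¹.
  S = kg⁻¹·m⁻²·s³·A².
  Combining: H⁻¹·Ω·A·C⁻¹·T·s·S = (kg⁻¹·m⁻²·s²·A²) · (kg·m²·s⁻³·A⁻²) · A · (s⁻¹·A⁻¹) · (kg·s⁻²·A⁻¹) · s · (kg⁻¹·m⁻²·s³·A²) = m⁻²·A.
Both reduce to m⁻²·A.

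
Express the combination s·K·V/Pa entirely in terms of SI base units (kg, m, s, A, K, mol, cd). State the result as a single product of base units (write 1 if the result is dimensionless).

m³·A⁻¹·K

Pa = N/m² (pressure = force per area),
    = kg·m⁻¹·s⁻².
So Pa⁻¹ = kg⁻¹·m·s².
V = W/A (potential = power per current),
    = kg·m²·s⁻³·A⁻¹.
Combining: Pa⁻¹·s·K·V = (kg⁻¹·m·s²) · s · K · (kg·m²·s⁻³·A⁻¹) = m³·A⁻¹·K.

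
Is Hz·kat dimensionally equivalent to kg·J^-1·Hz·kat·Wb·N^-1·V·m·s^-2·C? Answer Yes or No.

No

Left side:
  Hz = s⁻¹.
  kat = s⁻¹·mol.
  Combining: Hz·kat = s⁻¹ · (s⁻¹·mol) = s⁻²·mol.
Right side:
  J = N·m (work = force × distance),
      = kg·m²·s⁻².
  So J⁻¹ = kg⁻¹·m⁻²·s².
  Hz = 1/s = s⁻¹ (frequency is cycles per second).
  kat = mol/s = s⁻¹·mol (catalytic activity).
  Wb = V·s (flux: a volt is a weber per second),
      = kg·m²·s⁻²·A⁻¹.
  N = kg·m/s² = kg·m·s⁻² (force = mass × acceleration).
  So N⁻¹ = kg⁻¹·m⁻¹·s².
  V = W/A (potential = power per current),
      = kg·m²·s⁻³·A⁻¹.
  C = A·s = s·A (charge = current × time).
  Combining: kg·J⁻¹·Hz·kat·Wb·N⁻¹·V·m·s⁻²·C = kg · (kg⁻¹·m⁻²·s²) · s⁻¹ · (s⁻¹·mol) · (kg·m²·s⁻²·A⁻¹) · (kg⁻¹·m⁻¹·s²) · (kg·m²·s⁻³·A⁻¹) · m · s⁻² · (s·A) = kg·m²·s⁻⁴·A⁻¹·mol.
Left is s⁻²·mol; right is kg·m²·s⁻⁴·A⁻¹·mol — different.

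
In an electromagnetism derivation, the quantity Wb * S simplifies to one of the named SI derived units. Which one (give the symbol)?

C

Wb = kg·m²·s⁻²·A⁻¹.
S = kg⁻¹·m⁻²·s³·A².
Combining: Wb·S = (kg·m²·s⁻²·A⁻¹) · (kg⁻¹·m⁻²·s³·A²) = s·A.
s·A is the base-SI form of the coulomb.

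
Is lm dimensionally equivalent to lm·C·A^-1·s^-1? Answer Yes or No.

Left side:
  lm = cd·sr = cd (luminous flux; sr is dimensionless).
Right side:
  lm = cd·sr = cd (luminous flux; sr is dimensionless).
  C = A·s = s·A (charge = current × time).
  Combining: lm·C·A⁻¹·s⁻¹ = cd · (s·A) · A⁻¹ · s⁻¹ = cd.
Both reduce to cd.

Yes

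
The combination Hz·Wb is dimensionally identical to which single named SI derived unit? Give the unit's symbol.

Hz = 1/s = s⁻¹ (frequency is cycles per second).
Wb = V·s (flux: a volt is a weber per second),
    = kg·m²·s⁻²·A⁻¹.
Combining: Hz·Wb = s⁻¹ · (kg·m²·s⁻²·A⁻¹) = kg·m²·s⁻³·A⁻¹.
kg·m²·s⁻³·A⁻¹ is the base-SI form of the volt.

V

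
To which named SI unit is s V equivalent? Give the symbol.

Wb

V = W/A (potential = power per current),
    = kg·m²·s⁻³·A⁻¹.
Combining: s·V = s · (kg·m²·s⁻³·A⁻¹) = kg·m²·s⁻²·A⁻¹.
kg·m²·s⁻²·A⁻¹ is the base-SI form of the weber.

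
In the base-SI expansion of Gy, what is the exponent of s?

Gy = J/kg (absorbed dose = energy per mass),
    = m²·s⁻².
The exponent of s is -2.

-2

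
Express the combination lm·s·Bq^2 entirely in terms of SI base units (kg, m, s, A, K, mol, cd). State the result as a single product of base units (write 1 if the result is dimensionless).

lm = cd·sr = cd (luminous flux; sr is dimensionless).
Bq = 1/s = s⁻¹ (activity is decays per second).
So Bq² = s⁻².
Combining: lm·s·Bq² = cd · s · s⁻² = s⁻¹·cd.

s⁻¹·cd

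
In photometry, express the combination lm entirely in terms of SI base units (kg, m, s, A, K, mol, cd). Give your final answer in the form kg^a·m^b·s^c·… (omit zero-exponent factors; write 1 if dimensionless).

lm = cd·sr = cd (luminous flux; sr is dimensionless).

cd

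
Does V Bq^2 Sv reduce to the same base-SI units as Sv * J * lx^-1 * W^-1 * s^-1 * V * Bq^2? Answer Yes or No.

No

Left side:
  V = kg·m²·s⁻³·A⁻¹.
  Bq = s⁻¹.
  So Bq² = s⁻².
  Sv = m²·s⁻².
  Combining: V·Bq²·Sv = (kg·m²·s⁻³·A⁻¹) · s⁻² · (m²·s⁻²) = kg·m⁴·s⁻⁷·A⁻¹.
Right side:
  Sv = m²·s⁻².
  J = kg·m²·s⁻².
  lx = m⁻²·cd.
  So lx⁻¹ = m²·cd⁻¹.
  W = kg·m²·s⁻³.
  So W⁻¹ = kg⁻¹·m⁻²·s³.
  V = kg·m²·s⁻³·A⁻¹.
  Bq = s⁻¹.
  So Bq² = s⁻².
  Combining: Sv·J·lx⁻¹·W⁻¹·s⁻¹·V·Bq² = (m²·s⁻²) · (kg·m²·s⁻²) · (m²·cd⁻¹) · (kg⁻¹·m⁻²·s³) · s⁻¹ · (kg·m²·s⁻³·A⁻¹) · s⁻² = kg·m⁶·s⁻⁷·A⁻¹·cd⁻¹.
Left is kg·m⁴·s⁻⁷·A⁻¹; right is kg·m⁶·s⁻⁷·A⁻¹·cd⁻¹ — different.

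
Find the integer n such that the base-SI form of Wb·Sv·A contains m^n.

4

Wb = V·s (flux: a volt is a weber per second),
    = kg·m²·s⁻²·A⁻¹.
Sv = J/kg (equivalent dose = energy per mass),
    = m²·s⁻².
Combining: Wb·Sv·A = (kg·m²·s⁻²·A⁻¹) · (m²·s⁻²) · A = kg·m⁴·s⁻⁴.
The exponent of m is 4.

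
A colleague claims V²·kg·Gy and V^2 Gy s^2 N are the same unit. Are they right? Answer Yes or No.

Left side:
  V = W/A (potential = power per current),
      = kg·m²·s⁻³·A⁻¹.
  So V² = kg²·m⁴·s⁻⁶·A⁻².
  Gy = J/kg (absorbed dose = energy per mass),
      = m²·s⁻².
  Combining: V²·kg·Gy = (kg²·m⁴·s⁻⁶·A⁻²) · kg · (m²·s⁻²) = kg³·m⁶·s⁻⁸·A⁻².
Right side:
  V = kg·m²·s⁻³·A⁻¹.
  So V² = kg²·m⁴·s⁻⁶·A⁻².
  Gy = m²·s⁻².
  N = kg·m·s⁻².
  Combining: V²·Gy·s²·N = (kg²·m⁴·s⁻⁶·A⁻²) · (m²·s⁻²) · s² · (kg·m·s⁻²) = kg³·m⁷·s⁻⁸·A⁻².
Left is kg³·m⁶·s⁻⁸·A⁻²; right is kg³·m⁷·s⁻⁸·A⁻² — different.

No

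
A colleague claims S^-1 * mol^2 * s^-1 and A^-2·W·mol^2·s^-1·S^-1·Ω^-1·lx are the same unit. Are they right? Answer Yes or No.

Left side:
  S = 1/Ω (conductance is reciprocal resistance),
      = kg⁻¹·m⁻²·s³·A².
  So S⁻¹ = kg·m²·s⁻³·A⁻².
  Combining: S⁻¹·mol²·s⁻¹ = (kg·m²·s⁻³·A⁻²) · mol² · s⁻¹ = kg·m²·s⁻⁴·A⁻²·mol².
Right side:
  W = kg·m²·s⁻³.
  S = kg⁻¹·m⁻²·s³·A².
  So S⁻¹ = kg·m²·s⁻³·A⁻².
  Ω = kg·m²·s⁻³·A⁻².
  So Ω⁻¹ = kg⁻¹·m⁻²·s³·A².
  lx = m⁻²·cd.
  Combining: A⁻²·W·mol²·s⁻¹·S⁻¹·Ω⁻¹·lx = A⁻² · (kg·m²·s⁻³) · mol² · s⁻¹ · (kg·m²·s⁻³·A⁻²) · (kg⁻¹·m⁻²·s³·A²) · (m⁻²·cd) = kg·s⁻⁴·A⁻²·mol²·cd.
Left is kg·m²·s⁻⁴·A⁻²·mol²; right is kg·s⁻⁴·A⁻²·mol²·cd — different.

No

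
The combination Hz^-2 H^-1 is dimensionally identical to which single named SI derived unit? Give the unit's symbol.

F

Hz = 1/s = s⁻¹ (frequency is cycles per second).
So Hz⁻² = s².
H = Wb/A (inductance = flux per current),
    = kg·m²·s⁻²·A⁻².
So H⁻¹ = kg⁻¹·m⁻²·s²·A².
Combining: Hz⁻²·H⁻¹ = s² · (kg⁻¹·m⁻²·s²·A²) = kg⁻¹·m⁻²·s⁴·A².
kg⁻¹·m⁻²·s⁴·A² is the base-SI form of the farad.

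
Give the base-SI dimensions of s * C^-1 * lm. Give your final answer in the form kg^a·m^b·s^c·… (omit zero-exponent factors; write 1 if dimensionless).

C = A·s = s·A (charge = current × time).
So C⁻¹ = s⁻¹·A⁻¹.
lm = cd·sr = cd (luminous flux; sr is dimensionless).
Combining: s·C⁻¹·lm = s · (s⁻¹·A⁻¹) · cd = A⁻¹·cd.

A⁻¹·cd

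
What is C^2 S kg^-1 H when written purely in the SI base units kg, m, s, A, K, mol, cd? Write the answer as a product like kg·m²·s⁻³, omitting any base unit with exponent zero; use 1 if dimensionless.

C = s·A.
So C² = s²·A².
S = kg⁻¹·m⁻²·s³·A².
H = kg·m²·s⁻²·A⁻².
Combining: C²·S·kg⁻¹·H = (s²·A²) · (kg⁻¹·m⁻²·s³·A²) · kg⁻¹ · (kg·m²·s⁻²·A⁻²) = kg⁻¹·s³·A².

kg⁻¹·s³·A²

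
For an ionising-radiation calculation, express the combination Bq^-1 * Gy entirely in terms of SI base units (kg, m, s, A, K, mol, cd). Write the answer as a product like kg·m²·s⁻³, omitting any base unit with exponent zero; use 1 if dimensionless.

Bq = s⁻¹.
So Bq⁻¹ = s.
Gy = m²·s⁻².
Combining: Bq⁻¹·Gy = s · (m²·s⁻²) = m²·s⁻¹.

m²·s⁻¹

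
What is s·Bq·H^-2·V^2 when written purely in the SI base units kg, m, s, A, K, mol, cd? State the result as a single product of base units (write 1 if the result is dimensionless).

s⁻²·A²

Bq = 1/s = s⁻¹ (activity is decays per second).
H = Wb/A (inductance = flux per current),
    = kg·m²·s⁻²·A⁻².
So H⁻² = kg⁻²·m⁻⁴·s⁴·A⁴.
V = W/A (potential = power per current),
    = kg·m²·s⁻³·A⁻¹.
So V² = kg²·m⁴·s⁻⁶·A⁻².
Combining: s·Bq·H⁻²·V² = s · s⁻¹ · (kg⁻²·m⁻⁴·s⁴·A⁴) · (kg²·m⁴·s⁻⁶·A⁻²) = s⁻²·A².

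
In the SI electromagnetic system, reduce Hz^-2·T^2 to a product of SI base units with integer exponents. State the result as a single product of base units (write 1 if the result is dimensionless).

kg²·s⁻²·A⁻²

Hz = s⁻¹.
So Hz⁻² = s².
T = kg·s⁻²·A⁻¹.
So T² = kg²·s⁻⁴·A⁻².
Combining: Hz⁻²·T² = s² · (kg²·s⁻⁴·A⁻²) = kg²·s⁻²·A⁻².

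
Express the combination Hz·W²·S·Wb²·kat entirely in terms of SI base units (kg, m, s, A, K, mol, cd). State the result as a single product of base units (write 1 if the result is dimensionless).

Hz = 1/s = s⁻¹ (frequency is cycles per second).
W = J/s (power = energy per time),
    = kg·m²·s⁻³.
So W² = kg²·m⁴·s⁻⁶.
S = 1/Ω (conductance is reciprocal resistance),
    = kg⁻¹·m⁻²·s³·A².
Wb = V·s (flux: a volt is a weber per second),
    = kg·m²·s⁻²·A⁻¹.
So Wb² = kg²·m⁴·s⁻⁴·A⁻².
kat = mol/s = s⁻¹·mol (catalytic activity).
Combining: Hz·W²·S·Wb²·kat = s⁻¹ · (kg²·m⁴·s⁻⁶) · (kg⁻¹·m⁻²·s³·A²) · (kg²·m⁴·s⁻⁴·A⁻²) · (s⁻¹·mol) = kg³·m⁶·s⁻⁹·mol.

kg³·m⁶·s⁻⁹·mol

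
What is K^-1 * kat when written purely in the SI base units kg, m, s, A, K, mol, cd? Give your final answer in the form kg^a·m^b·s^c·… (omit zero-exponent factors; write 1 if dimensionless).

kat = mol/s = s⁻¹·mol (catalytic activity).
Combining: K⁻¹·kat = K⁻¹ · (s⁻¹·mol) = s⁻¹·K⁻¹·mol.

s⁻¹·K⁻¹·mol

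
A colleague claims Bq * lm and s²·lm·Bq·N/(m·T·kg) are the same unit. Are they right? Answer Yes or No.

Left side:
  Bq = 1/s = s⁻¹ (activity is decays per second).
  lm = cd·sr = cd (luminous flux; sr is dimensionless).
  Combining: Bq·lm = s⁻¹ · cd = s⁻¹·cd.
Right side:
  lm = cd.
  T = kg·s⁻²·A⁻¹.
  So T⁻¹ = kg⁻¹·s²·A.
  Bq = s⁻¹.
  N = kg·m·s⁻².
  Combining: m⁻¹·s²·lm·T⁻¹·kg⁻¹·Bq·N = m⁻¹ · s² · cd · (kg⁻¹·s²·A) · kg⁻¹ · s⁻¹ · (kg·m·s⁻²) = kg⁻¹·s·A·cd.
Left is s⁻¹·cd; right is kg⁻¹·s·A·cd — different.

No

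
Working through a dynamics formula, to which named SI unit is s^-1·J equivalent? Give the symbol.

J = kg·m²·s⁻².
Combining: s⁻¹·J = s⁻¹ · (kg·m²·s⁻²) = kg·m²·s⁻³.
kg·m²·s⁻³ is the base-SI form of the watt.

W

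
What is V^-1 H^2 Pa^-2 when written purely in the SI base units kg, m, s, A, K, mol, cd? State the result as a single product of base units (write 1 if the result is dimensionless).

kg⁻¹·m⁴·s³·A⁻³

V = W/A (potential = power per current),
    = kg·m²·s⁻³·A⁻¹.
So V⁻¹ = kg⁻¹·m⁻²·s³·A.
H = Wb/A (inductance = flux per current),
    = kg·m²·s⁻²·A⁻².
So H² = kg²·m⁴·s⁻⁴·A⁻⁴.
Pa = N/m² (pressure = force per area),
    = kg·m⁻¹·s⁻².
So Pa⁻² = kg⁻²·m²·s⁴.
Combining: V⁻¹·H²·Pa⁻² = (kg⁻¹·m⁻²·s³·A) · (kg²·m⁴·s⁻⁴·A⁻⁴) · (kg⁻²·m²·s⁴) = kg⁻¹·m⁴·s³·A⁻³.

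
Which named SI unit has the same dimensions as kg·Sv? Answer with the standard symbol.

J

Sv = m²·s⁻².
Combining: kg·Sv = kg · (m²·s⁻²) = kg·m²·s⁻².
kg·m²·s⁻² is the base-SI form of the joule.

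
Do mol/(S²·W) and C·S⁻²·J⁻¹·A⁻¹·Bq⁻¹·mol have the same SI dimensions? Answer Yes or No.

No

Left side:
  S = 1/Ω (conductance is reciprocal resistance),
      = kg⁻¹·m⁻²·s³·A².
  So S⁻² = kg²·m⁴·s⁻⁶·A⁻⁴.
  W = J/s (power = energy per time),
      = kg·m²·s⁻³.
  So W⁻¹ = kg⁻¹·m⁻²·s³.
  Combining: mol·S⁻²·W⁻¹ = mol · (kg²·m⁴·s⁻⁶·A⁻⁴) · (kg⁻¹·m⁻²·s³) = kg·m²·s⁻³·A⁻⁴·mol.
Right side:
  C = s·A.
  S = kg⁻¹·m⁻²·s³·A².
  So S⁻² = kg²·m⁴·s⁻⁶·A⁻⁴.
  J = kg·m²·s⁻².
  So J⁻¹ = kg⁻¹·m⁻²·s².
  Bq = s⁻¹.
  So Bq⁻¹ = s.
  Combining: C·S⁻²·J⁻¹·A⁻¹·Bq⁻¹·mol = (s·A) · (kg²·m⁴·s⁻⁶·A⁻⁴) · (kg⁻¹·m⁻²·s²) · A⁻¹ · s · mol = kg·m²·s⁻²·A⁻⁴·mol.
Left is kg·m²·s⁻³·A⁻⁴·mol; right is kg·m²·s⁻²·A⁻⁴·mol — different.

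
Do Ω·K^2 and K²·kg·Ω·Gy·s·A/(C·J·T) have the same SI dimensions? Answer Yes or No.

Left side:
  Ω = V/A (resistance = voltage per current),
      = kg·m²·s⁻³·A⁻².
  Combining: Ω·K² = (kg·m²·s⁻³·A⁻²) · K² = kg·m²·s⁻³·A⁻²·K².
Right side:
  C = s·A.
  So C⁻¹ = s⁻¹·A⁻¹.
  J = kg·m²·s⁻².
  So J⁻¹ = kg⁻¹·m⁻²·s².
  Ω = kg·m²·s⁻³·A⁻².
  Gy = m²·s⁻².
  T = kg·s⁻²·A⁻¹.
  So T⁻¹ = kg⁻¹·s²·A.
  Combining: C⁻¹·J⁻¹·K²·kg·Ω·Gy·T⁻¹·s·A = (s⁻¹·A⁻¹) · (kg⁻¹·m⁻²·s²) · K² · kg · (kg·m²·s⁻³·A⁻²) · (m²·s⁻²) · (kg⁻¹·s²·A) · s · A = m²·s⁻¹·A⁻¹·K².
Left is kg·m²·s⁻³·A⁻²·K²; right is m²·s⁻¹·A⁻¹·K² — different.

No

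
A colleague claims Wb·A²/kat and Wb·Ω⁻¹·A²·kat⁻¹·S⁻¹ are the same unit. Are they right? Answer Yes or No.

Yes

Left side:
  kat = mol/s = s⁻¹·mol (catalytic activity).
  So kat⁻¹ = s·mol⁻¹.
  Wb = V·s (flux: a volt is a weber per second),
      = kg·m²·s⁻²·A⁻¹.
  Combining: kat⁻¹·Wb·A² = (s·mol⁻¹) · (kg·m²·s⁻²·A⁻¹) · A² = kg·m²·s⁻¹·A·mol⁻¹.
Right side:
  Wb = kg·m²·s⁻²·A⁻¹.
  Ω = kg·m²·s⁻³·A⁻².
  So Ω⁻¹ = kg⁻¹·m⁻²·s³·A².
  kat = s⁻¹·mol.
  So kat⁻¹ = s·mol⁻¹.
  S = kg⁻¹·m⁻²·s³·A².
  So S⁻¹ = kg·m²·s⁻³·A⁻².
  Combining: Wb·Ω⁻¹·A²·kat⁻¹·S⁻¹ = (kg·m²·s⁻²·A⁻¹) · (kg⁻¹·m⁻²·s³·A²) · A² · (s·mol⁻¹) · (kg·m²·s⁻³·A⁻²) = kg·m²·s⁻¹·A·mol⁻¹.
Both reduce to kg·m²·s⁻¹·A·mol⁻¹.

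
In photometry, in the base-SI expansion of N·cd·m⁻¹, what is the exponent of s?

N = kg·m/s² = kg·m·s⁻² (force = mass × acceleration).
Combining: N·cd·m⁻¹ = (kg·m·s⁻²) · cd · m⁻¹ = kg·s⁻²·cd.
The exponent of s is -2.

-2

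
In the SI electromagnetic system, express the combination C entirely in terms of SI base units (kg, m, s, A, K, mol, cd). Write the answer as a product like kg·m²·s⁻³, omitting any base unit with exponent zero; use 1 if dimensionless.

C = s·A.

s·A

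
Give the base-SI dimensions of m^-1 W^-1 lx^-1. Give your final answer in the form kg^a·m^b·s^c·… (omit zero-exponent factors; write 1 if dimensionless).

W = J/s (power = energy per time),
    = kg·m²·s⁻³.
So W⁻¹ = kg⁻¹·m⁻²·s³.
lx = lm/m² (illuminance = luminous flux per area),
    = m⁻²·cd.
So lx⁻¹ = m²·cd⁻¹.
Combining: m⁻¹·W⁻¹·lx⁻¹ = m⁻¹ · (kg⁻¹·m⁻²·s³) · (m²·cd⁻¹) = kg⁻¹·m⁻¹·s³·cd⁻¹.

kg⁻¹·m⁻¹·s³·cd⁻¹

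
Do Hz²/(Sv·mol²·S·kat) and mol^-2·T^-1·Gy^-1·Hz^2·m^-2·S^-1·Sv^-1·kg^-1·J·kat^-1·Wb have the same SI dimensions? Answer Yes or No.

Yes

Left side:
  Sv = J/kg (equivalent dose = energy per mass),
      = m²·s⁻².
  So Sv⁻¹ = m⁻²·s².
  Hz = 1/s = s⁻¹ (frequency is cycles per second).
  So Hz² = s⁻².
  S = 1/Ω (conductance is reciprocal resistance),
      = kg⁻¹·m⁻²·s³·A².
  So S⁻¹ = kg·m²·s⁻³·A⁻².
  kat = mol/s = s⁻¹·mol (catalytic activity).
  So kat⁻¹ = s·mol⁻¹.
  Combining: Sv⁻¹·mol⁻²·Hz²·S⁻¹·kat⁻¹ = (m⁻²·s²) · mol⁻² · s⁻² · (kg·m²·s⁻³·A⁻²) · (s·mol⁻¹) = kg·s⁻²·A⁻²·mol⁻³.
Right side:
  T = kg·s⁻²·A⁻¹.
  So T⁻¹ = kg⁻¹·s²·A.
  Gy = m²·s⁻².
  So Gy⁻¹ = m⁻²·s².
  Hz = s⁻¹.
  So Hz² = s⁻².
  S = kg⁻¹·m⁻²·s³·A².
  So S⁻¹ = kg·m²·s⁻³·A⁻².
  Sv = m²·s⁻².
  So Sv⁻¹ = m⁻²·s².
  J = kg·m²·s⁻².
  kat = s⁻¹·mol.
  So kat⁻¹ = s·mol⁻¹.
  Wb = kg·m²·s⁻²·A⁻¹.
  Combining: mol⁻²·T⁻¹·Gy⁻¹·Hz²·m⁻²·S⁻¹·Sv⁻¹·kg⁻¹·J·kat⁻¹·Wb = mol⁻² · (kg⁻¹·s²·A) · (m⁻²·s²) · s⁻² · m⁻² · (kg·m²·s⁻³·A⁻²) · (m⁻²·s²) · kg⁻¹ · (kg·m²·s⁻²) · (s·mol⁻¹) · (kg·m²·s⁻²·A⁻¹) = kg·s⁻²·A⁻²·mol⁻³.
Both reduce to kg·s⁻²·A⁻²·mol⁻³.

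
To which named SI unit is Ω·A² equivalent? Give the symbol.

W

Ω = kg·m²·s⁻³·A⁻².
Combining: Ω·A² = (kg·m²·s⁻³·A⁻²) · A² = kg·m²·s⁻³.
kg·m²·s⁻³ is the base-SI form of the watt.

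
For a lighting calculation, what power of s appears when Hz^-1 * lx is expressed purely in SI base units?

1

Hz = s⁻¹.
So Hz⁻¹ = s.
lx = m⁻²·cd.
Combining: Hz⁻¹·lx = s · (m⁻²·cd) = m⁻²·s·cd.
The exponent of s is 1.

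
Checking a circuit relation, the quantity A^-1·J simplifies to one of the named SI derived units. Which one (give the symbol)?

J = N·m (work = force × distance),
    = kg·m²·s⁻².
Combining: A⁻¹·J = A⁻¹ · (kg·m²·s⁻²) = kg·m²·s⁻²·A⁻¹.
kg·m²·s⁻²·A⁻¹ is the base-SI form of the weber.

Wb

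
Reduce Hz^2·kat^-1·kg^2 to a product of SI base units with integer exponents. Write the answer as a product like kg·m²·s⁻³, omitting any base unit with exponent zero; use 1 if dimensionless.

Hz = s⁻¹.
So Hz² = s⁻².
kat = s⁻¹·mol.
So kat⁻¹ = s·mol⁻¹.
Combining: Hz²·kat⁻¹·kg² = s⁻² · (s·mol⁻¹) · kg² = kg²·s⁻¹·mol⁻¹.

kg²·s⁻¹·mol⁻¹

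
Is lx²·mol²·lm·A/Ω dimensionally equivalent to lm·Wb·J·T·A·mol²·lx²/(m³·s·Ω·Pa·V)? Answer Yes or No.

Left side:
  lx = lm/m² (illuminance = luminous flux per area),
      = m⁻²·cd.
  So lx² = m⁻⁴·cd².
  lm = cd·sr = cd (luminous flux; sr is dimensionless).
  Ω = V/A (resistance = voltage per current),
      = kg·m²·s⁻³·A⁻².
  So Ω⁻¹ = kg⁻¹·m⁻²·s³·A².
  Combining: lx²·mol²·lm·Ω⁻¹·A = (m⁻⁴·cd²) · mol² · cd · (kg⁻¹·m⁻²·s³·A²) · A = kg⁻¹·m⁻⁶·s³·A³·mol²·cd³.
Right side:
  lm = cd·sr = cd (luminous flux; sr is dimensionless).
  Wb = V·s (flux: a volt is a weber per second),
      = kg·m²·s⁻²·A⁻¹.
  Ω = V/A (resistance = voltage per current),
      = kg·m²·s⁻³·A⁻².
  So Ω⁻¹ = kg⁻¹·m⁻²·s³·A².
  J = N·m (work = force × distance),
      = kg·m²·s⁻².
  T = Wb/m² (flux density = flux per area),
      = kg·s⁻²·A⁻¹.
  Pa = N/m² (pressure = force per area),
      = kg·m⁻¹·s⁻².
  So Pa⁻¹ = kg⁻¹·m·s².
  lx = lm/m² (illuminance = luminous flux per area),
      = m⁻²·cd.
  So lx² = m⁻⁴·cd².
  V = W/A (potential = power per current),
      = kg·m²·s⁻³·A⁻¹.
  So V⁻¹ = kg⁻¹·m⁻²·s³·A.
  Combining: lm·m⁻³·Wb·s⁻¹·Ω⁻¹·J·T·Pa⁻¹·A·mol²·lx²·V⁻¹ = cd · m⁻³ · (kg·m²·s⁻²·A⁻¹) · s⁻¹ · (kg⁻¹·m⁻²·s³·A²) · (kg·m²·s⁻²) · (kg·s⁻²·A⁻¹) · (kg⁻¹·m·s²) · A · mol² · (m⁻⁴·cd²) · (kg⁻¹·m⁻²·s³·A) = m⁻⁶·s·A²·mol²·cd³.
Left is kg⁻¹·m⁻⁶·s³·A³·mol²·cd³; right is m⁻⁶·s·A²·mol²·cd³ — different.

No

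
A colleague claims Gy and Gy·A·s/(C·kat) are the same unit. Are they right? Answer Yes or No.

Left side:
  Gy = m²·s⁻².
Right side:
  C = A·s = s·A (charge = current × time).
  So C⁻¹ = s⁻¹·A⁻¹.
  Gy = J/kg (absorbed dose = energy per mass),
      = m²·s⁻².
  kat = mol/s = s⁻¹·mol (catalytic activity).
  So kat⁻¹ = s·mol⁻¹.
  Combining: C⁻¹·Gy·A·s·kat⁻¹ = (s⁻¹·A⁻¹) · (m²·s⁻²) · A · s · (s·mol⁻¹) = m²·s⁻¹·mol⁻¹.
Left is m²·s⁻²; right is m²·s⁻¹·mol⁻¹ — different.

No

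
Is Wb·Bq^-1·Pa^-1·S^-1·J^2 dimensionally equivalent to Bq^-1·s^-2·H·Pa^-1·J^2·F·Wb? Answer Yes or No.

Left side:
  Wb = V·s (flux: a volt is a weber per second),
      = kg·m²·s⁻²·A⁻¹.
  Bq = 1/s = s⁻¹ (activity is decays per second).
  So Bq⁻¹ = s.
  Pa = N/m² (pressure = force per area),
      = kg·m⁻¹·s⁻².
  So Pa⁻¹ = kg⁻¹·m·s².
  S = 1/Ω (conductance is reciprocal resistance),
      = kg⁻¹·m⁻²·s³·A².
  So S⁻¹ = kg·m²·s⁻³·A⁻².
  J = N·m (work = force × distance),
      = kg·m²·s⁻².
  So J² = kg²·m⁴·s⁻⁴.
  Combining: Wb·Bq⁻¹·Pa⁻¹·S⁻¹·J² = (kg·m²·s⁻²·A⁻¹) · s · (kg⁻¹·m·s²) · (kg·m²·s⁻³·A⁻²) · (kg²·m⁴·s⁻⁴) = kg³·m⁹·s⁻⁶·A⁻³.
Right side:
  Bq = s⁻¹.
  So Bq⁻¹ = s.
  H = kg·m²·s⁻²·A⁻².
  Pa = kg·m⁻¹·s⁻².
  So Pa⁻¹ = kg⁻¹·m·s².
  J = kg·m²·s⁻².
  So J² = kg²·m⁴·s⁻⁴.
  F = kg⁻¹·m⁻²·s⁴·A².
  Wb = kg·m²·s⁻²·A⁻¹.
  Combining: Bq⁻¹·s⁻²·H·Pa⁻¹·J²·F·Wb = s · s⁻² · (kg·m²·s⁻²·A⁻²) · (kg⁻¹·m·s²) · (kg²·m⁴·s⁻⁴) · (kg⁻¹·m⁻²·s⁴·A²) · (kg·m²·s⁻²·A⁻¹) = kg²·m⁷·s⁻³·A⁻¹.
Left is kg³·m⁹·s⁻⁶·A⁻³; right is kg²·m⁷·s⁻³·A⁻¹ — different.

No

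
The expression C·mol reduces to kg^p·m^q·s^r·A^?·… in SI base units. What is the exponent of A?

C = A·s = s·A (charge = current × time).
Combining: C·mol = (s·A) · mol = s·A·mol.
The exponent of A is 1.

1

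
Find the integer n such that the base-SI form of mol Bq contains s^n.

Bq = 1/s = s⁻¹ (activity is decays per second).
Combining: mol·Bq = mol · s⁻¹ = s⁻¹·mol.
The exponent of s is -1.

-1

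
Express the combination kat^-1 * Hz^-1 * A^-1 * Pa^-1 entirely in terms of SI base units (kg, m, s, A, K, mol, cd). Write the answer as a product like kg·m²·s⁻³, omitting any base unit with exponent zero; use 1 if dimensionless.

kat = s⁻¹·mol.
So kat⁻¹ = s·mol⁻¹.
Hz = s⁻¹.
So Hz⁻¹ = s.
Pa = kg·m⁻¹·s⁻².
So Pa⁻¹ = kg⁻¹·m·s².
Combining: kat⁻¹·Hz⁻¹·A⁻¹·Pa⁻¹ = (s·mol⁻¹) · s · A⁻¹ · (kg⁻¹·m·s²) = kg⁻¹·m·s⁴·A⁻¹·mol⁻¹.

kg⁻¹·m·s⁴·A⁻¹·mol⁻¹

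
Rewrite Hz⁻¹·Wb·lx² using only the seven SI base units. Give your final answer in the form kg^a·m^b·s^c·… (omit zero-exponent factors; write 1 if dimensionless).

kg·m⁻²·s⁻¹·A⁻¹·cd²

Hz = s⁻¹.
So Hz⁻¹ = s.
Wb = kg·m²·s⁻²·A⁻¹.
lx = m⁻²·cd.
So lx² = m⁻⁴·cd².
Combining: Hz⁻¹·Wb·lx² = s · (kg·m²·s⁻²·A⁻¹) · (m⁻⁴·cd²) = kg·m⁻²·s⁻¹·A⁻¹·cd².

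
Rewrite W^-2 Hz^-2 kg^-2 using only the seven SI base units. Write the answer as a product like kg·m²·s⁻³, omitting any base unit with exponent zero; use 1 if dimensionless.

W = kg·m²·s⁻³.
So W⁻² = kg⁻²·m⁻⁴·s⁶.
Hz = s⁻¹.
So Hz⁻² = s².
Combining: W⁻²·Hz⁻²·kg⁻² = (kg⁻²·m⁻⁴·s⁶) · s² · kg⁻² = kg⁻⁴·m⁻⁴·s⁸.

kg⁻⁴·m⁻⁴·s⁸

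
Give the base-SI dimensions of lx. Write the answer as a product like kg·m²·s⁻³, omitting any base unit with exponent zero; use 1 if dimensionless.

m⁻²·cd

lx = m⁻²·cd.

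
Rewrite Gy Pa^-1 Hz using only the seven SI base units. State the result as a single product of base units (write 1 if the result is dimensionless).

kg⁻¹·m³·s⁻¹

Gy = m²·s⁻².
Pa = kg·m⁻¹·s⁻².
So Pa⁻¹ = kg⁻¹·m·s².
Hz = s⁻¹.
Combining: Gy·Pa⁻¹·Hz = (m²·s⁻²) · (kg⁻¹·m·s²) · s⁻¹ = kg⁻¹·m³·s⁻¹.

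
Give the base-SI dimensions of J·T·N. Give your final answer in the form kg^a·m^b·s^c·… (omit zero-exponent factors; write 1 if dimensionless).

kg³·m³·s⁻⁶·A⁻¹

J = kg·m²·s⁻².
T = kg·s⁻²·A⁻¹.
N = kg·m·s⁻².
Combining: J·T·N = (kg·m²·s⁻²) · (kg·s⁻²·A⁻¹) · (kg·m·s⁻²) = kg³·m³·s⁻⁶·A⁻¹.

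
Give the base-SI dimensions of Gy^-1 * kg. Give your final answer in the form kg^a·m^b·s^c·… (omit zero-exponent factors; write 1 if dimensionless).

kg·m⁻²·s²

Gy = m²·s⁻².
So Gy⁻¹ = m⁻²·s².
Combining: Gy⁻¹·kg = (m⁻²·s²) · kg = kg·m⁻²·s².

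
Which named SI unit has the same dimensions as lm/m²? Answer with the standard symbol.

lm = cd.
Combining: lm·m⁻² = cd · m⁻² = m⁻²·cd.
m⁻²·cd is the base-SI form of the lux.

lx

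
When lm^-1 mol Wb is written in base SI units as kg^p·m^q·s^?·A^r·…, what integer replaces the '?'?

-2

lm = cd.
So lm⁻¹ = cd⁻¹.
Wb = kg·m²·s⁻²·A⁻¹.
Combining: lm⁻¹·mol·Wb = cd⁻¹ · mol · (kg·m²·s⁻²·A⁻¹) = kg·m²·s⁻²·A⁻¹·mol·cd⁻¹.
The exponent of s is -2.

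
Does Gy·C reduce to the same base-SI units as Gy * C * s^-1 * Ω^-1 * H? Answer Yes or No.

Left side:
  Gy = J/kg (absorbed dose = energy per mass),
      = m²·s⁻².
  C = A·s = s·A (charge = current × time).
  Combining: Gy·C = (m²·s⁻²) · (s·A) = m²·s⁻¹·A.
Right side:
  Gy = J/kg (absorbed dose = energy per mass),
      = m²·s⁻².
  C = A·s = s·A (charge = current × time).
  Ω = V/A (resistance = voltage per current),
      = kg·m²·s⁻³·A⁻².
  So Ω⁻¹ = kg⁻¹·m⁻²·s³·A².
  H = Wb/A (inductance = flux per current),
      = kg·m²·s⁻²·A⁻².
  Combining: Gy·C·s⁻¹·Ω⁻¹·H = (m²·s⁻²) · (s·A) · s⁻¹ · (kg⁻¹·m⁻²·s³·A²) · (kg·m²·s⁻²·A⁻²) = m²·s⁻¹·A.
Both reduce to m²·s⁻¹·A.

Yes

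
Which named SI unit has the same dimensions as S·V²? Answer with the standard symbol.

S = 1/Ω (conductance is reciprocal resistance),
    = kg⁻¹·m⁻²·s³·A².
V = W/A (potential = power per current),
    = kg·m²·s⁻³·A⁻¹.
So V² = kg²·m⁴·s⁻⁶·A⁻².
Combining: S·V² = (kg⁻¹·m⁻²·s³·A²) · (kg²·m⁴·s⁻⁶·A⁻²) = kg·m²·s⁻³.
kg·m²·s⁻³ is the base-SI form of the watt.

W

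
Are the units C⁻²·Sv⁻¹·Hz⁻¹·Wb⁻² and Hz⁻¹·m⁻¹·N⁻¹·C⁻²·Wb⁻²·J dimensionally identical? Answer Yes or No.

No

Left side:
  C = s·A.
  So C⁻² = s⁻²·A⁻².
  Sv = m²·s⁻².
  So Sv⁻¹ = m⁻²·s².
  Hz = s⁻¹.
  So Hz⁻¹ = s.
  Wb = kg·m²·s⁻²·A⁻¹.
  So Wb⁻² = kg⁻²·m⁻⁴·s⁴·A².
  Combining: C⁻²·Sv⁻¹·Hz⁻¹·Wb⁻² = (s⁻²·A⁻²) · (m⁻²·s²) · s · (kg⁻²·m⁻⁴·s⁴·A²) = kg⁻²·m⁻⁶·s⁵.
Right side:
  Hz = 1/s = s⁻¹ (frequency is cycles per second).
  So Hz⁻¹ = s.
  N = kg·m/s² = kg·m·s⁻² (force = mass × acceleration).
  So N⁻¹ = kg⁻¹·m⁻¹·s².
  C = A·s = s·A (charge = current × time).
  So C⁻² = s⁻²·A⁻².
  Wb = V·s (flux: a volt is a weber per second),
      = kg·m²·s⁻²·A⁻¹.
  So Wb⁻² = kg⁻²·m⁻⁴·s⁴·A².
  J = N·m (work = force × distance),
      = kg·m²·s⁻².
  Combining: Hz⁻¹·m⁻¹·N⁻¹·C⁻²·Wb⁻²·J = s · m⁻¹ · (kg⁻¹·m⁻¹·s²) · (s⁻²·A⁻²) · (kg⁻²·m⁻⁴·s⁴·A²) · (kg·m²·s⁻²) = kg⁻²·m⁻⁴·s³.
Left is kg⁻²·m⁻⁶·s⁵; right is kg⁻²·m⁻⁴·s³ — different.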